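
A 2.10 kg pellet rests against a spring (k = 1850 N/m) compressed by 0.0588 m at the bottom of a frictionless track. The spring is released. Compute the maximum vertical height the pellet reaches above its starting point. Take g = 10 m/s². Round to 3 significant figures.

h = 0.152 m

All spring PE becomes gravitational PE at the highest point: ½kx² = mgh
h = kx²/(2mg) = (1850)(0.0588)²/(2 × 2.10 × 10) = 0.1523 m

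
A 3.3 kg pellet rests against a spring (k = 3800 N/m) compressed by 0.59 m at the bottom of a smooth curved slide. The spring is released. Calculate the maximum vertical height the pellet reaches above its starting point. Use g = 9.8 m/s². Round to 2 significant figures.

All spring PE becomes gravitational PE at the highest point: ½kx² = mgh
h = kx²/(2mg) = (3800)(0.59)²/(2 × 3.3 × 9.8) = 20.45 m

h = 20 m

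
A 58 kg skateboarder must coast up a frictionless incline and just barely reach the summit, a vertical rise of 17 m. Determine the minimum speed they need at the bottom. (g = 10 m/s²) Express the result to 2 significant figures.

v = 18 m/s

At the top they are momentarily at rest, so all KE converts to PE: ½mv² = mgh
v = √(2gh) = √(2 × 10 × 17) = 18.44 m/s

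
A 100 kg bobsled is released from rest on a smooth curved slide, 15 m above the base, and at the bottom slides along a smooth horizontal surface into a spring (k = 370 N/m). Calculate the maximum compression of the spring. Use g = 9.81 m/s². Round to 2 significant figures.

At max compression the bobsled is momentarily at rest: mgh = ½kx²
x = √(2mgh/k) = √(2 × 100 × 9.81 × 15 / 370) = 8.919 m

x = 8.9 m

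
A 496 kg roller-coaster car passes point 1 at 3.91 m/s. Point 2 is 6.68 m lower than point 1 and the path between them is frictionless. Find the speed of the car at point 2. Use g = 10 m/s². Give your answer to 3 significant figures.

Mechanical energy is conserved (no friction): ½mv₀² + mgh = ½mv²
v² = v₀² + 2gh = (3.91)² + 2(10)(6.68) = 148.89
v = √148.89 = 12.20 m/s

v = 12.2 m/s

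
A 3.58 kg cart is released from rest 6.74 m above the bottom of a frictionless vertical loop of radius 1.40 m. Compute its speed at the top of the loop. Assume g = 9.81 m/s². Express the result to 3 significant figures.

v = 8.79 m/s

Energy conservation: mgh = ½mv_top² + mg(2r)
v_top² = 2g(h − 2r) = 2(9.81)(6.74 − 2.800) = 77.30
v_top = 8.792 m/s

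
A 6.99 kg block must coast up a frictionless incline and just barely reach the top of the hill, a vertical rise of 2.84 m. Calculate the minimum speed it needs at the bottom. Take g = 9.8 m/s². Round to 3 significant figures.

At the top it is momentarily at rest, so all KE converts to PE: ½mv² = mgh
v = √(2gh) = √(2 × 9.8 × 2.84) = 7.461 m/s

v = 7.46 m/s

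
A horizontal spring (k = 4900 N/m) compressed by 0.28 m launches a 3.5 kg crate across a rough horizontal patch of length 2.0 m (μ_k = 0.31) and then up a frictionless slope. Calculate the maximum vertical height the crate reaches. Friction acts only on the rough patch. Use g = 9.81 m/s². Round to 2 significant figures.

h = 5.0 m

Spring energy: E₀ = ½kx² = ½(4900)(0.28)² = 192.08 J
Friction: W_f = μ_k mg d = (0.31)(3.5)(9.81)(2.0) = 21.29 J
Energy at base of ramp: E = 192.08 − 21.29 = 170.79 J
At max height all remaining energy is PE: mgh = E ⇒ h = E/(mg) = 170.79/(3.5 × 9.81) = 4.974 m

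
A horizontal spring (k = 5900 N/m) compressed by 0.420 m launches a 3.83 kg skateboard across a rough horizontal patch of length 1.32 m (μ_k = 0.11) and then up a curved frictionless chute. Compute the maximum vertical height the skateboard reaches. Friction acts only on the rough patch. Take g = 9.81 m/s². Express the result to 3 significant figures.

h = 13.7 m

Spring energy: E₀ = ½kx² = ½(5900)(0.420)² = 520.38 J
Friction: W_f = μ_k mg d = (0.11)(3.83)(9.81)(1.32) = 5.455 J
Energy at base of ramp: E = 520.38 − 5.455 = 514.92 J
At max height all remaining energy is PE: mgh = E ⇒ h = E/(mg) = 514.92/(3.83 × 9.81) = 13.70 m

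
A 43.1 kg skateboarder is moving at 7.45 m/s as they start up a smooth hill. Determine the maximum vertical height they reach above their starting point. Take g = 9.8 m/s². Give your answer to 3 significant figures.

h = 2.83 m

By energy conservation, ½mv² = mgh
h = v²/(2g) = 7.45²/(2 × 9.8) = 2.832 m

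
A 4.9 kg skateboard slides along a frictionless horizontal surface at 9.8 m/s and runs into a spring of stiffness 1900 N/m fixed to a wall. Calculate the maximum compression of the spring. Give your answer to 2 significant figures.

x = 0.50 m

All KE is stored as spring PE at maximum compression: ½mv² = ½kx²
x = v√(m/k) = 9.8 × √(4.9/1900) = 0.4977 m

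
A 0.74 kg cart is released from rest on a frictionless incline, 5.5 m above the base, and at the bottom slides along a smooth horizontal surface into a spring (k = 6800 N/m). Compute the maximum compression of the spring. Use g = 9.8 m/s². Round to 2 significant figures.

At max compression the cart is momentarily at rest: mgh = ½kx²
x = √(2mgh/k) = √(2 × 0.74 × 9.8 × 5.5 / 6800) = 0.1083 m

x = 0.11 m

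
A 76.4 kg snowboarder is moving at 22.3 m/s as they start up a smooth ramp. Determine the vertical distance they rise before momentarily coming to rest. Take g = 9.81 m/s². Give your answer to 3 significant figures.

h = 25.3 m

By energy conservation, ½mv² = mgh
h = v²/(2g) = 22.3²/(2 × 9.81) = 25.35 m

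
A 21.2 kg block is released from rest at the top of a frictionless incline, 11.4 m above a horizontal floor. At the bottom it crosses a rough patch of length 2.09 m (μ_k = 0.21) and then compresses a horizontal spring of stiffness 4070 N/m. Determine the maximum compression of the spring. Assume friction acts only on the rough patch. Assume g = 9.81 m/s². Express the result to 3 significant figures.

x = 1.06 m

Initial energy: E₁ = mgh = (21.2)(9.81)(11.4) = 2370.9 J
Friction removes W_f = μ_k mg d = (0.21)(21.2)(9.81)(2.09) = 91.28 J
Energy reaching the spring: E = 2370.9 − 91.28 = 2279.6 J
At max compression ½kx² = E ⇒ x = √(2E/k) = √(2 × 2279.6/4070) = 1.058 m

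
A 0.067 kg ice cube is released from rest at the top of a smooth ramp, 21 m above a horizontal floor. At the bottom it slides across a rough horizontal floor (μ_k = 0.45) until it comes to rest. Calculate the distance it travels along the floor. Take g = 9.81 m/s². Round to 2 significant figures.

Energy at the top = energy at the end + work done against friction:
At rest all PE has been dissipated by friction: mgh = μ_k m g d
d = h/μ_k = 21/0.45 = 46.67 m

d = 47 m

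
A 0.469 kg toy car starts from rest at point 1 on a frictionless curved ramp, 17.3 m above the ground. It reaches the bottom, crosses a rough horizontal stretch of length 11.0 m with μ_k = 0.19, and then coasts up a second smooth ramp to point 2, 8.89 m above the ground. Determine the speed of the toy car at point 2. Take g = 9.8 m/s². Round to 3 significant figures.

Energy at 1: mgh₁ = (0.469)(9.8)(17.3) = 79.514 J
Friction loss: W_f = μ_k mg d = 9.606 J
At 2: ½mv² + mgh₂ = mgh₁ − W_f
½mv² = 79.514 − 9.606 − 40.860 = 29.048 J
v = √(2 × 29.048/0.469) = 11.13 m/s

v = 11.1 m/s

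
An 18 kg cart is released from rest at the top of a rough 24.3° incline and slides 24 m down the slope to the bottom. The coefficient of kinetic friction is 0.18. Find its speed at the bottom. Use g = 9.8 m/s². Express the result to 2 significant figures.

Energy: mgh = ½mv² + W_f, with h = L sinθ and W_f = μ_k (mg cosθ) L
mgh = mgL sinθ = (18)(9.8)(24)sin24.3° = 1742.2 J
W_f = μ_k mg cosθ · L = (0.18)(18)(9.8)cos24.3°·24 = 694.5 J
½mv² = 1742.2 − 694.5 = 1047.7 J
v = √(2 × 1047.7/18) = 10.79 m/s

v = 11 m/s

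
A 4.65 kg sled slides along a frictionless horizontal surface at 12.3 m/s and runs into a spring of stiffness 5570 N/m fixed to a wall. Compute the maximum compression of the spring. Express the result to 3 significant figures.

All KE is stored as spring PE at maximum compression: ½mv² = ½kx²
x = v√(m/k) = 12.3 × √(4.65/5570) = 0.3554 m

x = 0.355 m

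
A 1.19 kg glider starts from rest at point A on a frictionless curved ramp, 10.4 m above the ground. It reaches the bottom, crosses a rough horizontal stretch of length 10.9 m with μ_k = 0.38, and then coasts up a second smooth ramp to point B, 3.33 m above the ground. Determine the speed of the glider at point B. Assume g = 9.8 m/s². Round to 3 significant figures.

v = 7.58 m/s

Energy at A: mgh₁ = (1.19)(9.8)(10.4) = 121.28 J
Friction loss: W_f = μ_k mg d = 48.30 J
At B: ½mv² + mgh₂ = mgh₁ − W_f
½mv² = 121.28 − 48.30 − 38.834 = 34.146 J
v = √(2 × 34.146/1.19) = 7.576 m/s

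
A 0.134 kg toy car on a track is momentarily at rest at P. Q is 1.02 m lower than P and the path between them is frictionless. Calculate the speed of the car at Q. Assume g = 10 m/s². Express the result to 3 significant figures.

Equating total energy at the two states: mgh = ½mv²
The mass cancels from both sides.
v = √(2gh) = √(2 × 10 × 1.02) = √20.400 = 4.517 m/s

v = 4.52 m/s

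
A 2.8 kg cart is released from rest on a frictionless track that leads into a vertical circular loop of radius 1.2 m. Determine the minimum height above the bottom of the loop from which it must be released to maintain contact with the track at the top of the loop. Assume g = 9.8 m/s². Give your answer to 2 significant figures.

At the top, for minimum speed gravity alone supplies the centripetal force: mg = mv_top²/r ⇒ v_top² = gr = 11.76 m²/s²
Energy conservation from release height h to the top (height 2r): mgh = ½mv_top² + mg(2r)
h = v_top²/(2g) + 2r = r/2 + 2r = 5r/2 = 3.000 m

h = 3.0 m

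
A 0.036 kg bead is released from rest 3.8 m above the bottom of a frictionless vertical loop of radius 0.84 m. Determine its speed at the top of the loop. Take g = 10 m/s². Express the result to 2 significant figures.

Energy conservation: mgh = ½mv_top² + mg(2r)
v_top² = 2g(h − 2r) = 2(10)(3.8 − 1.680) = 42.40
v_top = 6.512 m/s

v = 6.5 m/s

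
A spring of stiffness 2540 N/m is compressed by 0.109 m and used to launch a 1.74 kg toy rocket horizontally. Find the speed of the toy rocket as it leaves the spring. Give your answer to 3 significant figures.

The toy rocket leaves the spring when the spring is at natural length, so ½kx² = ½mv²
v = x√(k/m) = 0.109 × √(2540/1.74) = 4.165 m/s

v = 4.16 m/s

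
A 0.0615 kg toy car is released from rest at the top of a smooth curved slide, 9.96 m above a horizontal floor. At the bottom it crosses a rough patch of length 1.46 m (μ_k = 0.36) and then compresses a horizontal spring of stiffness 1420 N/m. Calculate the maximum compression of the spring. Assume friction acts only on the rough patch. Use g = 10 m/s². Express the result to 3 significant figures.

Initial energy: E₁ = mgh = (0.0615)(10)(9.96) = 6.1254 J
Friction removes W_f = μ_k mg d = (0.36)(0.0615)(10)(1.46) = 0.3232 J
Energy reaching the spring: E = 6.1254 − 0.3232 = 5.8022 J
At max compression ½kx² = E ⇒ x = √(2E/k) = √(2 × 5.8022/1420) = 0.09040 m

x = 0.0904 m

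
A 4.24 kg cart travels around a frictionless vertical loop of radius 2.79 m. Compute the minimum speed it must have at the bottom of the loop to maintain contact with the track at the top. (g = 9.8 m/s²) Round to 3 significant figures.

v = 11.7 m/s

At the top: mg = mv_top²/r ⇒ v_top² = gr = 27.34 m²/s²
Energy from bottom to top (height 2r): ½mv_bot² = ½mv_top² + mg(2r)
v_bot² = gr + 4gr = 5gr = 136.7
v_bot = √(5gr) = 11.69 m/s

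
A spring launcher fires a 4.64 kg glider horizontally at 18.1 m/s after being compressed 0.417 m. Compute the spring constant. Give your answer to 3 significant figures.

Spring PE at full compression equals KE at release: ½kx² = ½mv²
k = mv²/x² = (4.64)(18.1)²/(0.417)² = 8742 N/m

k = 8740 N/m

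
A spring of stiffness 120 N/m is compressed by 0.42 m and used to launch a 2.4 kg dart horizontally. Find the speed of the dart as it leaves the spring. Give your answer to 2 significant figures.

v = 3.0 m/s

Spring PE converts entirely to kinetic energy: ½kx² = ½mv²
v = x√(k/m) = 0.42 × √(120/2.4) = 2.970 m/s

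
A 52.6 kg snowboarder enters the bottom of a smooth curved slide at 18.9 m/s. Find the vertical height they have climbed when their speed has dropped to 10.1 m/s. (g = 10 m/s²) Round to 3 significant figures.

h = 12.8 m

Energy balance between the two points: ½mv₁² = ½mv₂² + mgh
h = (v₁² − v₂²)/(2g) = (18.9² − 10.1²)/(2 × 10) = 12.76 m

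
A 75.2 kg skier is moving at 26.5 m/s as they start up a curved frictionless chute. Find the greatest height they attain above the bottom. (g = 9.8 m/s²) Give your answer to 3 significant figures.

Setting KE at the bottom equal to PE gained: ½mv² = mgh
h = v²/(2g) = 26.5²/(2 × 9.8) = 35.83 m

h = 35.8 m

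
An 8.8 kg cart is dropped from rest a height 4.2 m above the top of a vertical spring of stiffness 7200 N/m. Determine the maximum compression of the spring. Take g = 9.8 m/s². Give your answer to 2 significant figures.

x = 0.33 m

Measuring PE from the top of the relaxed spring, at max compression the cart has dropped H + x with zero KE, so:
mg(H + x) = ½kx²
½(7200)x² − (8.8)(9.8)x − (8.8)(9.8)(4.2) = 0
3600x² − 86.24x − 362.2 = 0
x = [86.24 + √(7437 + 5.2158e+06)]/(2 × 3600) = 0.3294 m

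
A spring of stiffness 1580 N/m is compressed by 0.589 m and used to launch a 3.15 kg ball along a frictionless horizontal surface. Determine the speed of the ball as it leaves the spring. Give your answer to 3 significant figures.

Spring PE converts entirely to kinetic energy: ½kx² = ½mv²
v = x√(k/m) = 0.589 × √(1580/3.15) = 13.19 m/s

v = 13.2 m/s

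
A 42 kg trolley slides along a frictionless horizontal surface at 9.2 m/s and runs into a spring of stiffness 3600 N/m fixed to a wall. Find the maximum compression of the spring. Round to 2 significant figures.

At max compression the trolley is momentarily at rest: ½mv² = ½kx²
x = v√(m/k) = 9.2 × √(42/3600) = 0.9937 m

x = 0.99 m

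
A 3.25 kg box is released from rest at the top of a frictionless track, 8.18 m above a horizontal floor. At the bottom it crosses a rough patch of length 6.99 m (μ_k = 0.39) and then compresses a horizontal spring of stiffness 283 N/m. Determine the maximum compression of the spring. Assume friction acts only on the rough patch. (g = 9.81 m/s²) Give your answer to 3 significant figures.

Initial energy: E₁ = mgh = (3.25)(9.81)(8.18) = 260.80 J
Friction removes W_f = μ_k mg d = (0.39)(3.25)(9.81)(6.99) = 86.91 J
Energy reaching the spring: E = 260.80 − 86.91 = 173.88 J
At max compression ½kx² = E ⇒ x = √(2E/k) = √(2 × 173.88/283) = 1.109 m

x = 1.11 m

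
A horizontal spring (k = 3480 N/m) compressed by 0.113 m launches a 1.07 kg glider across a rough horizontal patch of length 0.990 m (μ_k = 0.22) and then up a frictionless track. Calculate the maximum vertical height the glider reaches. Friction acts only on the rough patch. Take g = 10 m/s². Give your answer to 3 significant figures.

Spring energy: E₀ = ½kx² = ½(3480)(0.113)² = 22.218 J
Friction: W_f = μ_k mg d = (0.22)(1.07)(10)(0.990) = 2.330 J
Energy at base of ramp: E = 22.218 − 2.330 = 19.888 J
At max height all remaining energy is PE: mgh = E ⇒ h = E/(mg) = 19.888/(1.07 × 10) = 1.859 m

h = 1.86 m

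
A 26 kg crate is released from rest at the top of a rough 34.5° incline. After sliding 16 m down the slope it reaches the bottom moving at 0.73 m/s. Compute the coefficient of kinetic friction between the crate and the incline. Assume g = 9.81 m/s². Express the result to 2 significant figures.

μ_k = 0.69

Energy balance down the incline: mg L sinθ − ½mv² = μ_k (mg cosθ) L
mgL sinθ = 2311.5 J; ½mv² = 6.9277 J
W_f = 2311.5 − 6.9277 = 2305 J
μ_k = W_f/(mg cosθ · L) = 2305/(210.2 × 16) = 0.6852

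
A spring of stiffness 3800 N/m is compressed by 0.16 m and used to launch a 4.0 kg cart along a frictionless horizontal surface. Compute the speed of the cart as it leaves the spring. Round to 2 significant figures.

The cart leaves the spring when the spring is at natural length, so ½kx² = ½mv²
v = x√(k/m) = 0.16 × √(3800/4.0) = 4.932 m/s

v = 4.9 m/s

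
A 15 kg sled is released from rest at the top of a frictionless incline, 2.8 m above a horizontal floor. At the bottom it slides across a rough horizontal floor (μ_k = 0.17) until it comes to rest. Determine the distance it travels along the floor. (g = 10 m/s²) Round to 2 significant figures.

Energy at the top = energy at the end + work done against friction:
At rest all PE has been dissipated by friction: mgh = μ_k m g d
d = h/μ_k = 2.8/0.17 = 16.47 m

d = 16 m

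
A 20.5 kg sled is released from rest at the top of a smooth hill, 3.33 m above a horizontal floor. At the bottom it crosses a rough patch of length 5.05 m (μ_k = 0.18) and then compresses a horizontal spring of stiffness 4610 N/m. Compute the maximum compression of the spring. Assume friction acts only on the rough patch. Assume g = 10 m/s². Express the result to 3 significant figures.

Initial energy: E₁ = mgh = (20.5)(10)(3.33) = 682.65 J
Friction removes W_f = μ_k mg d = (0.18)(20.5)(10)(5.05) = 186.3 J
Energy reaching the spring: E = 682.65 − 186.3 = 496.30 J
At max compression ½kx² = E ⇒ x = √(2E/k) = √(2 × 496.30/4610) = 0.4640 m

x = 0.464 m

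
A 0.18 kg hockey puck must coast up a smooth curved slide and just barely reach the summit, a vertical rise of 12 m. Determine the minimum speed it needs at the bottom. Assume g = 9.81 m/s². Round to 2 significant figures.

At the top it is momentarily at rest, so all KE converts to PE: ½mv² = mgh
v = √(2gh) = √(2 × 9.81 × 12) = 15.34 m/s

v = 15 m/s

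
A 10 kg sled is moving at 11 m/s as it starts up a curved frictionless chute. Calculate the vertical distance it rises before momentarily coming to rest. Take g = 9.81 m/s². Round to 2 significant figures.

By energy conservation, ½mv² = mgh
h = v²/(2g) = 11²/(2 × 9.81) = 6.167 m

h = 6.2 m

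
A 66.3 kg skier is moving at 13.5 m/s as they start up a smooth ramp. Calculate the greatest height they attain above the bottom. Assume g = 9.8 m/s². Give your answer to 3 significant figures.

By energy conservation, ½mv² = mgh
h = v²/(2g) = 13.5²/(2 × 9.8) = 9.298 m

h = 9.30 m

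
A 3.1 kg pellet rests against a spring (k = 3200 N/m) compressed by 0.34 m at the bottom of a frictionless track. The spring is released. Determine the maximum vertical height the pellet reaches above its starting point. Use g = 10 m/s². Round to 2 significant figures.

h = 6.0 m

At maximum height the pellet is at rest, so ½kx² = mgh
h = kx²/(2mg) = (3200)(0.34)²/(2 × 3.1 × 10) = 5.966 m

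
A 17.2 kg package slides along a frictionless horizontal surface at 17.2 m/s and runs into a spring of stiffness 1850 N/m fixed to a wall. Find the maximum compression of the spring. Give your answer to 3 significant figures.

x = 1.66 m

Conservation of energy between contact and max compression: ½mv² = ½kx²
x = v√(m/k) = 17.2 × √(17.2/1850) = 1.658 m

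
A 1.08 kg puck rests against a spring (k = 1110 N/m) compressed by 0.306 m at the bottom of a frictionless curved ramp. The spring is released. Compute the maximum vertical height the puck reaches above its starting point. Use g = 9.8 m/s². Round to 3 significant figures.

At maximum height the puck is at rest, so ½kx² = mgh
h = kx²/(2mg) = (1110)(0.306)²/(2 × 1.08 × 9.8) = 4.910 m

h = 4.91 m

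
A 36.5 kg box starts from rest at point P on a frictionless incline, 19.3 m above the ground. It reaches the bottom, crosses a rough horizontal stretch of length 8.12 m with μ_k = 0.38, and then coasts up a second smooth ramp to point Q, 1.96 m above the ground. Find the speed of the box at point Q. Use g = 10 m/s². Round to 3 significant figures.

v = 16.9 m/s

Energy at P: mgh₁ = (36.5)(10)(19.3) = 7044.5 J
Friction loss: W_f = μ_k mg d = 1126 J
At Q: ½mv² + mgh₂ = mgh₁ − W_f
½mv² = 7044.5 − 1126 − 715.40 = 5202.9 J
v = √(2 × 5202.9/36.5) = 16.88 m/s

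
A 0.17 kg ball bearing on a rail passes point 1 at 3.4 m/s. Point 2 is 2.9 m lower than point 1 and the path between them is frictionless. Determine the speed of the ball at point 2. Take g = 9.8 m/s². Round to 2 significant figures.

v = 8.3 m/s

By conservation of mechanical energy, ½mv₀² + mgh = ½mv²
v² = v₀² + 2gh = (3.4)² + 2(9.8)(2.9) = 68.400
v = √68.400 = 8.270 m/s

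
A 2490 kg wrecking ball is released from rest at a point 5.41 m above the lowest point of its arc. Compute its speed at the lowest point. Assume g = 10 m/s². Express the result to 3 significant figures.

Mechanical energy is conserved (no friction): mgh = ½mv²
The mass cancels from both sides.
v = √(2gh) = √(2 × 10 × 5.41) = √108.20 = 10.40 m/s

v = 10.4 m/s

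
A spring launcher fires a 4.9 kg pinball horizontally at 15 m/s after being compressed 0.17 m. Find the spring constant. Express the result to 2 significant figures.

k = 38000 N/m

½kx² = ½mv²
k = mv²/x² = (4.9)(15)²/(0.17)² = 38149 N/m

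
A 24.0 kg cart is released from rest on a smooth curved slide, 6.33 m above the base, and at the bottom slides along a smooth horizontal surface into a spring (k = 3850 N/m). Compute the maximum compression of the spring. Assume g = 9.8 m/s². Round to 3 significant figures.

Energy conservation (no friction) from release to max compression: mgh = ½kx²
x = √(2mgh/k) = √(2 × 24.0 × 9.8 × 6.33 / 3850) = 0.8794 m

x = 0.879 m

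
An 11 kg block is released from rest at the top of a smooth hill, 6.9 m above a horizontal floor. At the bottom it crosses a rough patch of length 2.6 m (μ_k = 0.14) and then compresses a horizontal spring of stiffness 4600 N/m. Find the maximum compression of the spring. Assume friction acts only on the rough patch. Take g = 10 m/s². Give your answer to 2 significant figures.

x = 0.56 m

Initial energy: E₁ = mgh = (11)(10)(6.9) = 759.00 J
Friction removes W_f = μ_k mg d = (0.14)(11)(10)(2.6) = 40.04 J
Energy reaching the spring: E = 759.00 − 40.04 = 718.96 J
At max compression ½kx² = E ⇒ x = √(2E/k) = √(2 × 718.96/4600) = 0.5591 m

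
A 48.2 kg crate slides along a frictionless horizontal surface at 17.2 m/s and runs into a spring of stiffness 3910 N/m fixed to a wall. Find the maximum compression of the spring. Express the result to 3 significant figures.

At max compression the crate is momentarily at rest: ½mv² = ½kx²
x = v√(m/k) = 17.2 × √(48.2/3910) = 1.910 m

x = 1.91 m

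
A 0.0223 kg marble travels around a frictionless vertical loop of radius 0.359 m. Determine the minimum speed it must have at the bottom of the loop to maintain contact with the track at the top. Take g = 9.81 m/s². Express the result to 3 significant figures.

v = 4.20 m/s

At the top: mg = mv_top²/r ⇒ v_top² = gr = 3.522 m²/s²
Energy from bottom to top (height 2r): ½mv_bot² = ½mv_top² + mg(2r)
v_bot² = gr + 4gr = 5gr = 17.61
v_bot = √(5gr) = 4.196 m/s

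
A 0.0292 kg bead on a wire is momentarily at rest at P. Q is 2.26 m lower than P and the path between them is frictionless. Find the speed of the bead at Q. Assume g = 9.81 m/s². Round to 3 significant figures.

Mechanical energy is conserved (no friction): mgh = ½mv²
v = √(2gh) = √(2 × 9.81 × 2.26) = √44.341 = 6.659 m/s

v = 6.66 m/s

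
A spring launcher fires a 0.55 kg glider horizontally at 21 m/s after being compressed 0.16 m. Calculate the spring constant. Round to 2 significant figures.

k = 9500 N/m

Spring PE at full compression equals KE at release: ½kx² = ½mv²
k = mv²/x² = (0.55)(21)²/(0.16)² = 9475 N/m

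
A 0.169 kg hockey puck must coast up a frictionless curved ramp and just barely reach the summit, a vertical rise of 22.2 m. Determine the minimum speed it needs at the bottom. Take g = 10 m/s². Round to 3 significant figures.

v = 21.1 m/s

At the top it is momentarily at rest, so all KE converts to PE: ½mv² = mgh
v = √(2gh) = √(2 × 10 × 22.2) = 21.07 m/s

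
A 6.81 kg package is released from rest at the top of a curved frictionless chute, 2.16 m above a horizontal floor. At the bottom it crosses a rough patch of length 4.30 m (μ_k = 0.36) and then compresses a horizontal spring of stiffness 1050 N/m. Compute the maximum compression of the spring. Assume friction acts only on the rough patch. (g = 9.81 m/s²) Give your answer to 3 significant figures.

Initial energy: E₁ = mgh = (6.81)(9.81)(2.16) = 144.30 J
Friction removes W_f = μ_k mg d = (0.36)(6.81)(9.81)(4.30) = 103.4 J
Energy reaching the spring: E = 144.30 − 103.4 = 40.885 J
At max compression ½kx² = E ⇒ x = √(2E/k) = √(2 × 40.885/1050) = 0.2791 m

x = 0.279 m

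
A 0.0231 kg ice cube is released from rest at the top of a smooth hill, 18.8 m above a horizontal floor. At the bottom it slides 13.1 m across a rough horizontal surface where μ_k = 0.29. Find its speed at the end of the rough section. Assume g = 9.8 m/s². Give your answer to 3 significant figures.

v = 17.1 m/s

Energy at the top = energy at the end + work done against friction:
mgh = ½mv² + μ_k m g d
W_f = μ_k mg d = (0.29)(0.0231)(9.8)(13.1) = 0.8600 J
½mv² = mgh − W_f = 4.2559 − 0.8600 = 3.3959 J
v = √(2 × 3.3959/0.0231) = 17.15 m/s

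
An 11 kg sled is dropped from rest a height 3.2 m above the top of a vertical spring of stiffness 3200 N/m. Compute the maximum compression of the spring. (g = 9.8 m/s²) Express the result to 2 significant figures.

Measuring PE from the top of the relaxed spring, at max compression the sled has dropped H + x with zero KE, so:
mg(H + x) = ½kx²
½(3200)x² − (11)(9.8)x − (11)(9.8)(3.2) = 0
1600x² − 107.8x − 345.0 = 0
x = [107.8 + √(11621 + 2.2077e+06)]/(2 × 1600) = 0.4992 m

x = 0.50 m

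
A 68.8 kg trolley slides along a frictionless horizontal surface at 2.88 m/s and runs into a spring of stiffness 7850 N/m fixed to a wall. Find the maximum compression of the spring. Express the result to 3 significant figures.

Conservation of energy between contact and max compression: ½mv² = ½kx²
x = v√(m/k) = 2.88 × √(68.8/7850) = 0.2696 m

x = 0.270 m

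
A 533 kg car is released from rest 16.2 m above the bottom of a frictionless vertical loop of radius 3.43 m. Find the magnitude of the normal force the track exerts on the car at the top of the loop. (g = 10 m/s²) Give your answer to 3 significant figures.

Energy from release to top (height 2r): mgh = ½mv_top² + mg(2r)
v_top² = 2g(h − 2r) = 2(10)(16.2 − 6.860) = 186.80 m²/s²
At the top, both N and weight point toward the centre: N + mg = mv_top²/r
N = m(v_top²/r − g) = 533(186.80/3.43 − 10) = 23698 N

N = 23700 N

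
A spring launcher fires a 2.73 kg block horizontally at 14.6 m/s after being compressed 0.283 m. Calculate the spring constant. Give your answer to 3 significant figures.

½kx² = ½mv²
k = mv²/x² = (2.73)(14.6)²/(0.283)² = 7266 N/m

k = 7270 N/m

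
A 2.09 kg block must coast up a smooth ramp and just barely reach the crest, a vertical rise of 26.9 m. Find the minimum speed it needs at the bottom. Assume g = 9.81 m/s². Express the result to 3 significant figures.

v = 23.0 m/s

At the top it is momentarily at rest, so all KE converts to PE: ½mv² = mgh
v = √(2gh) = √(2 × 9.81 × 26.9) = 22.97 m/s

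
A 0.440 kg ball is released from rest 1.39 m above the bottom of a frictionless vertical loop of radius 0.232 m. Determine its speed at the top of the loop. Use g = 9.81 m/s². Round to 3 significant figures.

v = 4.26 m/s

Energy conservation: mgh = ½mv_top² + mg(2r)
v_top² = 2g(h − 2r) = 2(9.81)(1.39 − 0.4640) = 18.17
v_top = 4.262 m/s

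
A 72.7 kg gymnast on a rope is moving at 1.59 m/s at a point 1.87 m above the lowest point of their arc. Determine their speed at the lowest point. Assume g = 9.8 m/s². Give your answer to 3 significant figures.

v = 6.26 m/s

Equating total energy at the two states: ½mv₀² + mgh = ½mv²
v² = v₀² + 2gh = (1.59)² + 2(9.8)(1.87) = 39.180
v = √39.180 = 6.259 m/s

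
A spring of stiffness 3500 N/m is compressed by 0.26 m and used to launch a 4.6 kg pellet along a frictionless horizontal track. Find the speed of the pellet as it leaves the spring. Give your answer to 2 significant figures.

The pellet leaves the spring when the spring is at natural length, so ½kx² = ½mv²
v = x√(k/m) = 0.26 × √(3500/4.6) = 7.172 m/s

v = 7.2 m/s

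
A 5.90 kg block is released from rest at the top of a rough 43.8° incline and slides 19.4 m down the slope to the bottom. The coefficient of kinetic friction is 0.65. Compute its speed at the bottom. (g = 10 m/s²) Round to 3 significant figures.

v = 9.30 m/s

Taking the bottom as reference, mgh = ½mv² + μ_k N L with h = L sinθ, N = mg cosθ:
mgh = mgL sinθ = (5.90)(10)(19.4)sin43.8° = 792.23 J
W_f = μ_k mg cosθ · L = (0.65)(5.90)(10)cos43.8°·19.4 = 537.0 J
½mv² = 792.23 − 537.0 = 255.24 J
v = √(2 × 255.24/5.90) = 9.302 m/s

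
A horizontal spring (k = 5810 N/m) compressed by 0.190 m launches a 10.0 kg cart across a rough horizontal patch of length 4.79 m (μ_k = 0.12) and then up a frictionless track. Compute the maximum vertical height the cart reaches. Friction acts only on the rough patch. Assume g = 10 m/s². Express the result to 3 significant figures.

Spring energy: E₀ = ½kx² = ½(5810)(0.190)² = 104.87 J
Friction: W_f = μ_k mg d = (0.12)(10.0)(10)(4.79) = 57.48 J
Energy at base of ramp: E = 104.87 − 57.48 = 47.391 J
At max height all remaining energy is PE: mgh = E ⇒ h = E/(mg) = 47.391/(10.0 × 10) = 0.4739 m

h = 0.474 m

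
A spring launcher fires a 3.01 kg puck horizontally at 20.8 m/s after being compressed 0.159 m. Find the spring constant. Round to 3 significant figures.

Spring PE at full compression equals KE at release: ½kx² = ½mv²
k = mv²/x² = (3.01)(20.8)²/(0.159)² = 51511 N/m

k = 51500 N/m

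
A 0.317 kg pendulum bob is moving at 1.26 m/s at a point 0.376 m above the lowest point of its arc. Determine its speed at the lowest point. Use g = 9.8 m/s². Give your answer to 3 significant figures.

Mechanical energy is conserved (no friction): ½mv₀² + mgh = ½mv²
v² = v₀² + 2gh = (1.26)² + 2(9.8)(0.376) = 8.9572
v = √8.9572 = 2.993 m/s

v = 2.99 m/s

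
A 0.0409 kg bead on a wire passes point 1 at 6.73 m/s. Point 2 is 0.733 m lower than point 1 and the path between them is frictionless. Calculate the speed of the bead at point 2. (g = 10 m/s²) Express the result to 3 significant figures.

By conservation of mechanical energy, ½mv₀² + mgh = ½mv²
v² = v₀² + 2gh = (6.73)² + 2(10)(0.733) = 59.953
v = √59.953 = 7.743 m/s

v = 7.74 m/s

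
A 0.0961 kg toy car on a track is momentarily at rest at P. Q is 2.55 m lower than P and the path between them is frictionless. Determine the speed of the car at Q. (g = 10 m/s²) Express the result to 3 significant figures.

Equating total energy at the two states: mgh = ½mv²
v = √(2gh) = √(2 × 10 × 2.55) = √51.000 = 7.141 m/s

v = 7.14 m/s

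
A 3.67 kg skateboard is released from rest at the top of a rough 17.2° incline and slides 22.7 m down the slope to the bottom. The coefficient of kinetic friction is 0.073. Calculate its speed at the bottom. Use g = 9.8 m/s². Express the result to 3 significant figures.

Taking the bottom as reference, mgh = ½mv² + μ_k N L with h = L sinθ, N = mg cosθ:
mgh = mgL sinθ = (3.67)(9.8)(22.7)sin17.2° = 241.42 J
W_f = μ_k mg cosθ · L = (0.073)(3.67)(9.8)cos17.2°·22.7 = 56.93 J
½mv² = 241.42 − 56.93 = 184.49 J
v = √(2 × 184.49/3.67) = 10.03 m/s

v = 10.0 m/s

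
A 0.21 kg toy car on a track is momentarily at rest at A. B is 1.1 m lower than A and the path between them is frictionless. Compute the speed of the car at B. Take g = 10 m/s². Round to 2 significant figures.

Equating total energy at the two states: mgh = ½mv²
The mass cancels from both sides.
v = √(2gh) = √(2 × 10 × 1.1) = √22.000 = 4.690 m/s

v = 4.7 m/s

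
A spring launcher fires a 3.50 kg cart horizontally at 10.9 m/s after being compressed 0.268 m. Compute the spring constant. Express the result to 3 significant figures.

Spring PE at full compression equals KE at release: ½kx² = ½mv²
k = mv²/x² = (3.50)(10.9)²/(0.268)² = 5790 N/m

k = 5790 N/m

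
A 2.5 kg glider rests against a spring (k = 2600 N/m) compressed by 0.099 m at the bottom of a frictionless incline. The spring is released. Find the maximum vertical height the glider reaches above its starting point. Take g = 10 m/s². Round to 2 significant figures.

All spring PE becomes gravitational PE at the highest point: ½kx² = mgh
h = kx²/(2mg) = (2600)(0.099)²/(2 × 2.5 × 10) = 0.5097 m

h = 0.51 m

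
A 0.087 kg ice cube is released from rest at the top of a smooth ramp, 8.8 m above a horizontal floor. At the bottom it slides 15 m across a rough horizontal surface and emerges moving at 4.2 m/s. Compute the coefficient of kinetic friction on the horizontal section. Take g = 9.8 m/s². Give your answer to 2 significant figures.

Energy at the top = energy at the end + work done against friction:
mgh = ½mv² + μ_k m g d
mgh = 7.5029 J; ½mv² = 0.76734 J
W_f = 7.5029 − 0.76734 = 6.736 J
μ_k = W_f/(mg·d) = 6.736/(0.8526 × 15) = 0.5267

μ_k = 0.53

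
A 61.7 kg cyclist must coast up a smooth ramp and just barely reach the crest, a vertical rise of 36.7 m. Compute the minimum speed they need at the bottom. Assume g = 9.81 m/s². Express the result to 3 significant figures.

v = 26.8 m/s

At the top they are momentarily at rest, so all KE converts to PE: ½mv² = mgh
v = √(2gh) = √(2 × 9.81 × 36.7) = 26.83 m/s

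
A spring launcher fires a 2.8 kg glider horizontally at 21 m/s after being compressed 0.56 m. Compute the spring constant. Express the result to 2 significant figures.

k = 3900 N/m

Energy stored in the spring equals the launch KE: ½kx² = ½mv²
k = mv²/x² = (2.8)(21)²/(0.56)² = 3937 N/m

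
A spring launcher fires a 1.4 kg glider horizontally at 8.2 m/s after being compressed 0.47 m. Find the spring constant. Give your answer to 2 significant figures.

k = 430 N/m

Energy stored in the spring equals the launch KE: ½kx² = ½mv²
k = mv²/x² = (1.4)(8.2)²/(0.47)² = 426.1 N/m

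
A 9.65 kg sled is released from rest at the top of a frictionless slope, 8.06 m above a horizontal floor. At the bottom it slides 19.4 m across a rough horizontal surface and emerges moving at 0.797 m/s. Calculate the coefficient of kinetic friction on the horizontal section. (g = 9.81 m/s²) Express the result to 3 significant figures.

μ_k = 0.414

Energy bookkeeping (friction removes W_f = μ_k N d):
mgh = ½mv² + μ_k m g d
mgh = 763.01 J; ½mv² = 3.0649 J
W_f = 763.01 − 3.0649 = 759.9 J
μ_k = W_f/(mg·d) = 759.9/(94.67 × 19.4) = 0.4138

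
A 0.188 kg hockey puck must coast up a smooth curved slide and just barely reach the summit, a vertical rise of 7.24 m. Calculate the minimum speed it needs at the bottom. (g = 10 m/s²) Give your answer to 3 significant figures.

At the top it is momentarily at rest, so all KE converts to PE: ½mv² = mgh
v = √(2gh) = √(2 × 10 × 7.24) = 12.03 m/s

v = 12.0 m/s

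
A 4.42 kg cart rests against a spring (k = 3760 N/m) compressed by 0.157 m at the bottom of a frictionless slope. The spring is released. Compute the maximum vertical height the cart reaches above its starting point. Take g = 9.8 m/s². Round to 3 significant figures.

At maximum height the cart is at rest, so ½kx² = mgh
h = kx²/(2mg) = (3760)(0.157)²/(2 × 4.42 × 9.8) = 1.070 m

h = 1.07 m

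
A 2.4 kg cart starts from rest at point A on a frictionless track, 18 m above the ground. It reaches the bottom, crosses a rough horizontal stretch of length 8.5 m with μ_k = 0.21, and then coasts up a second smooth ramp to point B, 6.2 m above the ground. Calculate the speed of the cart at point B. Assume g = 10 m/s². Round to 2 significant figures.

v = 14 m/s

Energy at A: mgh₁ = (2.4)(10)(18) = 432.00 J
Friction loss: W_f = μ_k mg d = 42.84 J
At B: ½mv² + mgh₂ = mgh₁ − W_f
½mv² = 432.00 − 42.84 − 148.80 = 240.36 J
v = √(2 × 240.36/2.4) = 14.15 m/s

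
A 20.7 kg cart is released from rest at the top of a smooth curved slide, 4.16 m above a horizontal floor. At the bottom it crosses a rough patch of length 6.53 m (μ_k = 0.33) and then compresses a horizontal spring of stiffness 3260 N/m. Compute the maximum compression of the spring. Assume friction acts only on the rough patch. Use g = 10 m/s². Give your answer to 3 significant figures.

Initial energy: E₁ = mgh = (20.7)(10)(4.16) = 861.12 J
Friction removes W_f = μ_k mg d = (0.33)(20.7)(10)(6.53) = 446.1 J
Energy reaching the spring: E = 861.12 − 446.1 = 415.06 J
At max compression ½kx² = E ⇒ x = √(2E/k) = √(2 × 415.06/3260) = 0.5046 m

x = 0.505 m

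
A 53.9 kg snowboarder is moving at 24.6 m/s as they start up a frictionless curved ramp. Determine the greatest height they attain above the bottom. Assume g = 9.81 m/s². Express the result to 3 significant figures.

h = 30.8 m

Setting KE at the bottom equal to PE gained: ½mv² = mgh
h = v²/(2g) = 24.6²/(2 × 9.81) = 30.84 m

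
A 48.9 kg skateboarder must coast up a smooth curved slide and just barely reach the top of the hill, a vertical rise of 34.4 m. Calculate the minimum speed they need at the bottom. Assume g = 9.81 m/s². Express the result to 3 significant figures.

v = 26.0 m/s

At the top they are momentarily at rest, so all KE converts to PE: ½mv² = mgh
v = √(2gh) = √(2 × 9.81 × 34.4) = 25.98 m/s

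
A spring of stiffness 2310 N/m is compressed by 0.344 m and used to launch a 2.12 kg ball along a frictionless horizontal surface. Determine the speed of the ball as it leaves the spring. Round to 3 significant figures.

v = 11.4 m/s

Spring PE converts entirely to kinetic energy: ½kx² = ½mv²
v = x√(k/m) = 0.344 × √(2310/2.12) = 11.36 m/s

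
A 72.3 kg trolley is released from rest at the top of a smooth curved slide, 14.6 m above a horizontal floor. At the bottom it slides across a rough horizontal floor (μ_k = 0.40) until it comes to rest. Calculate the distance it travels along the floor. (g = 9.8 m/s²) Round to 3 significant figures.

Energy at the top = energy at the end + work done against friction:
At rest all PE has been dissipated by friction: mgh = μ_k m g d
d = h/μ_k = 14.6/0.40 = 36.50 m

d = 36.5 m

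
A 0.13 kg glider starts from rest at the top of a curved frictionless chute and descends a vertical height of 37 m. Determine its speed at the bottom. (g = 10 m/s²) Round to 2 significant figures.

Energy conservation between the two points: mgh = ½mv²
v = √(2gh) = √(2 × 10 × 37) = √740.00 = 27.20 m/s

v = 27 m/s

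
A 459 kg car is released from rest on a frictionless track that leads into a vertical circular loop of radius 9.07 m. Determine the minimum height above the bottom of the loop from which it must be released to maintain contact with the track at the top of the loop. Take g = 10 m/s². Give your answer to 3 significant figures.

At the top, for minimum speed gravity alone supplies the centripetal force: mg = mv_top²/r ⇒ v_top² = gr = 90.70 m²/s²
Energy conservation from release height h to the top (height 2r): mgh = ½mv_top² + mg(2r)
h = v_top²/(2g) + 2r = r/2 + 2r = 5r/2 = 22.68 m

h = 22.7 m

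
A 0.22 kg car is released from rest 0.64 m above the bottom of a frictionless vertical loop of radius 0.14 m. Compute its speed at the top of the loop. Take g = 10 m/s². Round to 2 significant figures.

Energy conservation: mgh = ½mv_top² + mg(2r)
v_top² = 2g(h − 2r) = 2(10)(0.64 − 0.2800) = 7.200
v_top = 2.683 m/s

v = 2.7 m/s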